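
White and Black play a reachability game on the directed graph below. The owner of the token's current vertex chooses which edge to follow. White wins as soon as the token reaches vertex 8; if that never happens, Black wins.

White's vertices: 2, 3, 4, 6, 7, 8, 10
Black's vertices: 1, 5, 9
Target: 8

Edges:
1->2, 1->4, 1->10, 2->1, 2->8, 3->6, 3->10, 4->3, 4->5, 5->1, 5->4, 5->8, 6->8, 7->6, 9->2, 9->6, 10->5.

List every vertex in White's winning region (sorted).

2, 3, 4, 6, 7, 8, 9

A0 = {8}
A1: add {2, 6} — 2 (White) has 2→8; 6 (White) has 6→8.
A2: add {3, 7, 9} — 3 (White) has 3→6; 7 (White) has 7→6; 9 (Black): all of {2, 6} already in.
A3: add {4} — 4 (White) has 4→3.
A4 = A3; e.g. 1 (Black) can still go to 10. Fixed point.
White's winning region = {2, 3, 4, 6, 7, 8, 9}.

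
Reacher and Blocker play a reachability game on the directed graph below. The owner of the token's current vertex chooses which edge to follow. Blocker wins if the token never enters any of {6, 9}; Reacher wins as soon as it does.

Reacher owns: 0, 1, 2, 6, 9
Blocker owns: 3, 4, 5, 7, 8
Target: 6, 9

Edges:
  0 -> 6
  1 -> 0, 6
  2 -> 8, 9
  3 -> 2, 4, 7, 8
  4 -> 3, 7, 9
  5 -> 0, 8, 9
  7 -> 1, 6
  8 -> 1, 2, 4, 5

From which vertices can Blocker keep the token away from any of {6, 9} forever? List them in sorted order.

A0 = {6, 9}
A1: add {0, 1, 2} — 0 (Reacher) has 0→6; 1 (Reacher) has 1→6; 2 (Reacher) has 2→9.
A2: add {7} — 7 (Blocker): all of {1, 6} already in.
A3 = A2; e.g. 3 (Blocker) can still go to 4. Fixed point.
Reacher's attractor = {0, 1, 2, 6, 7, 9}; Blocker avoids the target exactly from the complement.

3, 4, 5, 8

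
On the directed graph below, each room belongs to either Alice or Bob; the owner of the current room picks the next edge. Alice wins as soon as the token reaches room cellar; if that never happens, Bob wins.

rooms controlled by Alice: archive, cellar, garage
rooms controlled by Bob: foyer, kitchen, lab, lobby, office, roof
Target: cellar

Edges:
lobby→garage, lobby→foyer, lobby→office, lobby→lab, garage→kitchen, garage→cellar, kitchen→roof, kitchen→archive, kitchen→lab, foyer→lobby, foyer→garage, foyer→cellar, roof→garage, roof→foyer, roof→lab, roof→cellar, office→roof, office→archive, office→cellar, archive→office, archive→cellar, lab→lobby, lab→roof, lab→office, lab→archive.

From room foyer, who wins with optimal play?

A0 = {cellar}
A1: add {archive, garage} — garage (Alice) has garage→cellar; archive (Alice) has archive→cellar.
A2 = A1; e.g. lobby (Bob) can still go to foyer. Fixed point.
foyer never enters the attractor, so Bob can avoid the target forever.

Bob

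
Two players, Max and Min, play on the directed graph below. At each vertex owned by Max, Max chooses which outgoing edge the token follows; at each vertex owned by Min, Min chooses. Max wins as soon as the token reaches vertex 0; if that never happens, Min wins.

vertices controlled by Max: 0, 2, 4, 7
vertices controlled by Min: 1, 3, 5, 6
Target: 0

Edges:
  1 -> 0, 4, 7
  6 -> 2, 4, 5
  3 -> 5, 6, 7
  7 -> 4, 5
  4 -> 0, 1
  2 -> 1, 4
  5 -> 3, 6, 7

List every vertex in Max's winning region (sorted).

A0 = {0}
A1: add {4} — 4 (Max) has 4→0.
A2: add {2, 7} — 2 (Max) has 2→4; 7 (Max) has 7→4.
A3: add {1} — 1 (Min): all of {0, 4, 7} already in.
A4 = A3; e.g. 3 (Min) can still go to 5. Fixed point.
Max's winning region = {0, 1, 2, 4, 7}.

0, 1, 2, 4, 7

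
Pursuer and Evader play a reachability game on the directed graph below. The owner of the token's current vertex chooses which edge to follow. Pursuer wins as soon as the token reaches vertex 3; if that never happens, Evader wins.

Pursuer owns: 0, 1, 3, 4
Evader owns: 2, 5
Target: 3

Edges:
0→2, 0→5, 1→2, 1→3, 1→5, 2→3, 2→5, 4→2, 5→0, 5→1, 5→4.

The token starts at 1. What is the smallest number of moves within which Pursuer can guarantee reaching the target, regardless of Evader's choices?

A0 = {3}
A1: add {1} — 1 (Pursuer) has 1→3.
A2 = A1; e.g. 0 (Pursuer) has no edge into A1. Fixed point.
1 enters the attractor at level 1, so Pursuer can force the target in 1 move from there.

1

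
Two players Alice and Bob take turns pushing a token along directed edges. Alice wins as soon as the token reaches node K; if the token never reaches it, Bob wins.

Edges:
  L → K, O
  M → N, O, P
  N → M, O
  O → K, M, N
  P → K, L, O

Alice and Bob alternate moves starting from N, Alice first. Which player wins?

Track states (vertex, player-to-move).
A0 = {(K,Alice), (K,Bob)}
A1: add {(L,Alice), (O,Alice), (P,Alice)}.
A2: add {(L,Bob), (P,Bob)}.
A3: add {(M,Alice)}.
A4: add {(N,Bob)}.
A5 = A4; e.g. (M,Bob) stays out. (N,Alice) never enters ⇒ Bob avoids the target.

Bob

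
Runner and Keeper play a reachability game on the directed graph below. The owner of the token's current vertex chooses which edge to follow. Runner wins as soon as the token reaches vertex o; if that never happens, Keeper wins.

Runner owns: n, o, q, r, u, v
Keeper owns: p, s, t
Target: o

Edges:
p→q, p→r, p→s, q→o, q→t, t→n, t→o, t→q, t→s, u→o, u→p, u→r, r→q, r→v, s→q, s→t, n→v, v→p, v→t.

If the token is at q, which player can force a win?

Runner

A0 = {o}
A1: add {q, u} — q (Runner) has q→o; u (Runner) has u→o.
q ∈ A1, so Runner can force the target.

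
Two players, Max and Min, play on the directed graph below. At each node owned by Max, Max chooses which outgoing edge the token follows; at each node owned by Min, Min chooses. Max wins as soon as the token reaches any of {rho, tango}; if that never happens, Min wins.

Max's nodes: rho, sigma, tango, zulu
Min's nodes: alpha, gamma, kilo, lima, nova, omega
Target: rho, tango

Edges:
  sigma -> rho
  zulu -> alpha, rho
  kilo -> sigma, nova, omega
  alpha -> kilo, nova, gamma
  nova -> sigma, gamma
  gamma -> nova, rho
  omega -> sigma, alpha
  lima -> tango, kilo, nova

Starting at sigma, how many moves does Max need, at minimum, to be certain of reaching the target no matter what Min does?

A0 = {rho, tango}
A1: add {sigma, zulu} — sigma (Max) has sigma→rho; zulu (Max) has zulu→rho.
A2 = A1; e.g. kilo (Min) can still go to nova. Fixed point.
sigma enters the attractor at level 1, so Max can force the target in 1 move from there.

1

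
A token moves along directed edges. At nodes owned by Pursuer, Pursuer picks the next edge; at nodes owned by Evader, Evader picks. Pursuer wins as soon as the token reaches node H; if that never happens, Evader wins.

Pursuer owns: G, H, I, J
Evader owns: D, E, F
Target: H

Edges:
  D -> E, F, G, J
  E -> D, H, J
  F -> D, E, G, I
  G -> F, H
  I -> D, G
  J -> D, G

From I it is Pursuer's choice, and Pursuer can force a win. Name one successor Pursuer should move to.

G

A0 = {H}
A1: add {G} — G (Pursuer) has G→H.
A2: add {I, J} — I (Pursuer) has I→G; J (Pursuer) has J→G.
A3 = A2; e.g. D (Evader) can still go to E. Fixed point.
From I, successor G is in the attractor (rank 1); the other successor D is not.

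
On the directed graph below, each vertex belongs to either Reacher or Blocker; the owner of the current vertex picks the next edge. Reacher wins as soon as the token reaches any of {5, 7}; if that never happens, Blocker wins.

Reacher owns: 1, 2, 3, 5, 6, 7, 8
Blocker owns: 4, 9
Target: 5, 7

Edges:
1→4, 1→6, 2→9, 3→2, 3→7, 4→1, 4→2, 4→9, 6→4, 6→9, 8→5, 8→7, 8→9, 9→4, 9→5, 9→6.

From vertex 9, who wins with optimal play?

A0 = {5, 7}
A1: add {3, 8} — 3 (Reacher) has 3→7; 8 (Reacher) has 8→5.
A2 = A1; e.g. 1 (Reacher) has no edge into A1. Fixed point.
9 never enters the attractor, so Blocker can avoid the target forever.

Blocker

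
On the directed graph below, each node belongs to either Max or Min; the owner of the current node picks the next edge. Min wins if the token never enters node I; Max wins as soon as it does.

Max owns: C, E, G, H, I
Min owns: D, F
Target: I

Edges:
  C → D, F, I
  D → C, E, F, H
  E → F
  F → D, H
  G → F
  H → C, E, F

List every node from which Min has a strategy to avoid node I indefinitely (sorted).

A0 = {I}
A1: add {C} — C (Max) has C→I.
A2: add {H} — H (Max) has H→C.
A3 = A2; e.g. D (Min) can still go to E. Fixed point.
Max's attractor = {C, H, I}; Min avoids the target exactly from the complement.

D, E, F, G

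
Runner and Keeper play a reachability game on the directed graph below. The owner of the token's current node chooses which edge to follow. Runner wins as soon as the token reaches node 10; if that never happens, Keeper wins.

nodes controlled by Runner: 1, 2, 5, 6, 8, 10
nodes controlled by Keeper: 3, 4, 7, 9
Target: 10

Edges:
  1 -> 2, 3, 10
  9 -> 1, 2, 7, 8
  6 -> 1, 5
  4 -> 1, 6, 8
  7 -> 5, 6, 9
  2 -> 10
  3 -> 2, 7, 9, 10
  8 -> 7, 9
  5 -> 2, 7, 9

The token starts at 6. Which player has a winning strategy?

A0 = {10}
A1: add {1, 2} — 1 (Runner) has 1→10; 2 (Runner) has 2→10.
A2: add {5, 6} — 5 (Runner) has 5→2; 6 (Runner) has 6→1.
A3 = A2; e.g. 3 (Keeper) can still go to 7. Fixed point.
6 ∈ A2, so Runner can force the target.

Runner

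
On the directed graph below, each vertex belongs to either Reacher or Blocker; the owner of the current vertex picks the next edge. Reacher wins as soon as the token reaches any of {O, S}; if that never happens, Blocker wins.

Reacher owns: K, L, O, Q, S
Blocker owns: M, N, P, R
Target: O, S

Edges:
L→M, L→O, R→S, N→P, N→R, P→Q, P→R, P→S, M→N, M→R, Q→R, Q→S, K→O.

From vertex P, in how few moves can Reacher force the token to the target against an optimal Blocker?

2

A0 = {O, S}
A1: add {K, L, Q, R} — K (Reacher) has K→O; L (Reacher) has L→O; Q (Reacher) has Q→S; R (Blocker): all of {S} already in.
A2: add {P} — P (Blocker): all of {Q, R, S} already in.
P enters the attractor at level 2, so Reacher can force the target in 2 moves from there.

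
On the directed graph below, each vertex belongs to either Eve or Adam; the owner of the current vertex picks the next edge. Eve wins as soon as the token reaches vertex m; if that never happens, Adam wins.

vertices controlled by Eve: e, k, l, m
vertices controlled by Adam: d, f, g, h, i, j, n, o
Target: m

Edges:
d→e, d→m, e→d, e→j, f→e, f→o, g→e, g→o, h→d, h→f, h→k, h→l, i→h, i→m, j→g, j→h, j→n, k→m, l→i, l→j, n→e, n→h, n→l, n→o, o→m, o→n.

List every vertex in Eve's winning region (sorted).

A0 = {m}
A1: add {k} — k (Eve) has k→m.
A2 = A1; e.g. d (Adam) can still go to e. Fixed point.
Eve's winning region = {k, m}.

k, m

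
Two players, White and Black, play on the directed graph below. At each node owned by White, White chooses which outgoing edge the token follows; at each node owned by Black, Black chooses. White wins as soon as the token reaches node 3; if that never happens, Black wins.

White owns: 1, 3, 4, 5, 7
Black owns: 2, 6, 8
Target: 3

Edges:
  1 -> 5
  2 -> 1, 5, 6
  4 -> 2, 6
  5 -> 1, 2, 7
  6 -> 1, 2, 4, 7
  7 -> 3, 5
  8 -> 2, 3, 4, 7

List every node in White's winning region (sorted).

A0 = {3}
A1: add {7} — 7 (White) has 7→3.
A2: add {5} — 5 (White) has 5→7.
A3: add {1} — 1 (White) has 1→5.
A4 = A3; e.g. 2 (Black) can still go to 6. Fixed point.
White's winning region = {1, 3, 5, 7}.

1, 3, 5, 7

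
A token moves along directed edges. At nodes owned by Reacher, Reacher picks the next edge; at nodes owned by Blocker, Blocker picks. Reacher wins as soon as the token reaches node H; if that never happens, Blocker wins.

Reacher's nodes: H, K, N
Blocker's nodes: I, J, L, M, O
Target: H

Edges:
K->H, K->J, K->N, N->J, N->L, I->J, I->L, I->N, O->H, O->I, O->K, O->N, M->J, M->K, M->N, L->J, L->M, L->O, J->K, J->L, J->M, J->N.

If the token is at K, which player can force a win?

A0 = {H}
A1: add {K} — K (Reacher) has K→H.
A2 = A1; e.g. I (Blocker) can still go to J. Fixed point.
K ∈ A1, so Reacher can force the target.

Reacher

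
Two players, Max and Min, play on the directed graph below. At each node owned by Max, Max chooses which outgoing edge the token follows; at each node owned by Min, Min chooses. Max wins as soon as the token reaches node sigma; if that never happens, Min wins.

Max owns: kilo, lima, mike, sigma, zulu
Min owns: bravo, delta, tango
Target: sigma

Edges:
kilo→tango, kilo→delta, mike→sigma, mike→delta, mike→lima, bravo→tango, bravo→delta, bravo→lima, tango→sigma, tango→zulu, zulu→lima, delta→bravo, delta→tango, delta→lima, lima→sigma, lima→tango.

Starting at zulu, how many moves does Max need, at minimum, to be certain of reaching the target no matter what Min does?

A0 = {sigma}
A1: add {lima, mike} — mike (Max) has mike→sigma; lima (Max) has lima→sigma.
A2: add {zulu} — zulu (Max) has zulu→lima.
zulu enters the attractor at level 2, so Max can force the target in 2 moves from there.

2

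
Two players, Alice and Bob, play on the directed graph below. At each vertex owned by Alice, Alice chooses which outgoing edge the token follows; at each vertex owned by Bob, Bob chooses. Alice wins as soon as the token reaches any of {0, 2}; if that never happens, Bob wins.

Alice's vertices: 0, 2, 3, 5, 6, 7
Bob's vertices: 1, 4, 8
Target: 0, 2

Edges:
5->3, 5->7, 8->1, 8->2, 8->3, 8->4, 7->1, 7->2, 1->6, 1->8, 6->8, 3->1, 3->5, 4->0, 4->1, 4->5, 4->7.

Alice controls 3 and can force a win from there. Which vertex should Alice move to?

5

A0 = {0, 2}
A1: add {7} — 7 (Alice) has 7→2.
A2: add {5} — 5 (Alice) has 5→7.
A3: add {3} — 3 (Alice) has 3→5.
A4 = A3; e.g. 1 (Bob) can still go to 6. Fixed point.
From 3, successor 5 is in the attractor (rank 2); the other successor 1 is not.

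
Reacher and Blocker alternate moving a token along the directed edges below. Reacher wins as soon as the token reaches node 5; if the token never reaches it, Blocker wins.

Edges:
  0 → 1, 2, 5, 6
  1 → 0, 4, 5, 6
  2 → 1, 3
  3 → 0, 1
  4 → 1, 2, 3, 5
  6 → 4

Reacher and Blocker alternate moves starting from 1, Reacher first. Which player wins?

Track states (vertex, player-to-move).
A0 = {(5,Reacher), (5,Blocker)}
A1: add {(0,Reacher), (1,Reacher), (4,Reacher)}.
(1,Reacher) ∈ A1 ⇒ Reacher forces the target.

Reacher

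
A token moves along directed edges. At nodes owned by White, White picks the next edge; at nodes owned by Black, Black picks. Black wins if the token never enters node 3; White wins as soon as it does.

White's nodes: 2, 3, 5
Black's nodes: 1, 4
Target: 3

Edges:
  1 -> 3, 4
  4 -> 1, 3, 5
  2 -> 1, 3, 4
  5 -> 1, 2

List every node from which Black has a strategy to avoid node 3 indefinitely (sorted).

1, 4

A0 = {3}
A1: add {2} — 2 (White) has 2→3.
A2: add {5} — 5 (White) has 5→2.
A3 = A2; e.g. 1 (Black) can still go to 4. Fixed point.
White's attractor = {2, 3, 5}; Black avoids the target exactly from the complement.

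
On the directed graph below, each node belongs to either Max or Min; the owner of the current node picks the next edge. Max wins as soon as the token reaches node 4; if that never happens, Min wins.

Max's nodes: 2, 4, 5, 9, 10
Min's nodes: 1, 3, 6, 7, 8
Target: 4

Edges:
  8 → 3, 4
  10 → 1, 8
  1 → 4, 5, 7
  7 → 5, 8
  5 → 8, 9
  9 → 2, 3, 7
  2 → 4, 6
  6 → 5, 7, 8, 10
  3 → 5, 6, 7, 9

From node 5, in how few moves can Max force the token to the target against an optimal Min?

3

A0 = {4}
A1: add {2} — 2 (Max) has 2→4.
A2: add {9} — 9 (Max) has 9→2.
A3: add {5} — 5 (Max) has 5→9.
A4 = A3; e.g. 1 (Min) can still go to 7. Fixed point.
5 enters the attractor at level 3, so Max can force the target in 3 moves from there.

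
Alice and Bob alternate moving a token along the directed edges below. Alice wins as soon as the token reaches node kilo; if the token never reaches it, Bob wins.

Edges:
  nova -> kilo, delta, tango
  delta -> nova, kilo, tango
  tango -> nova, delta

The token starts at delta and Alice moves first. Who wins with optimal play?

Alice

Track states (vertex, player-to-move).
A0 = {(kilo,Alice), (kilo,Bob)}
A1: add {(nova,Alice), (delta,Alice)}.
(delta,Alice) ∈ A1 ⇒ Alice forces the target.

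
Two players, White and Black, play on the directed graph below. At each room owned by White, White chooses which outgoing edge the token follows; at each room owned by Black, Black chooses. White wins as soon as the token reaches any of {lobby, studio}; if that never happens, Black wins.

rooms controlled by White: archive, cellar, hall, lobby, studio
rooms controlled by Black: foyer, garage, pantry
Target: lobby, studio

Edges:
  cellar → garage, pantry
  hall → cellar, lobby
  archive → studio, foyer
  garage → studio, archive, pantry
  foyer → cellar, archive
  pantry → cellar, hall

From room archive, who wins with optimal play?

White

A0 = {lobby, studio}
A1: add {archive, hall} — hall (White) has hall→lobby; archive (White) has archive→studio.
A2 = A1; e.g. cellar (White) has no edge into A1. Fixed point.
archive ∈ A1, so White can force the target.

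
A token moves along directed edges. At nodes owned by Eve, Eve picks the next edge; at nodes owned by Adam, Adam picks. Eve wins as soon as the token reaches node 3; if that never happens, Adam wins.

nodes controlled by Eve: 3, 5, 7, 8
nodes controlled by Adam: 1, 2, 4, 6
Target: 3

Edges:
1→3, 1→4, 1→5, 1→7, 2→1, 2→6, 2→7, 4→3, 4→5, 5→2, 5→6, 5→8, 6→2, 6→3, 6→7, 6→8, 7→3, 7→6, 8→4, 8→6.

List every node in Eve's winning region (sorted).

A0 = {3}
A1: add {7} — 7 (Eve) has 7→3.
A2 = A1; e.g. 1 (Adam) can still go to 4. Fixed point.
Eve's winning region = {3, 7}.

3, 7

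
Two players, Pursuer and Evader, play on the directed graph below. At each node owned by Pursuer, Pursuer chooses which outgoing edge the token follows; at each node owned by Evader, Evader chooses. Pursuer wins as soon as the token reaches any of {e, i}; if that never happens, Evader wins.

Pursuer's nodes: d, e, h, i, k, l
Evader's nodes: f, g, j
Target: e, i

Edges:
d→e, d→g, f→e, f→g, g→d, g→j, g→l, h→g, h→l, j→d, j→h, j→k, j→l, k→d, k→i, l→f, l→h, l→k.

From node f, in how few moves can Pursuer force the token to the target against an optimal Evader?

A0 = {e, i}
A1: add {d, k} — d (Pursuer) has d→e; k (Pursuer) has k→i.
A2: add {l} — l (Pursuer) has l→k.
A3: add {h} — h (Pursuer) has h→l.
A4: add {j} — j (Evader): all of {d, h, k, l} already in.
A5: add {g} — g (Evader): all of {d, j, l} already in.
A6: add {f} — f (Evader): all of {e, g} already in.
A6 = all vertices. Fixed point.
f enters the attractor at level 6, so Pursuer can force the target in 6 moves from there.

6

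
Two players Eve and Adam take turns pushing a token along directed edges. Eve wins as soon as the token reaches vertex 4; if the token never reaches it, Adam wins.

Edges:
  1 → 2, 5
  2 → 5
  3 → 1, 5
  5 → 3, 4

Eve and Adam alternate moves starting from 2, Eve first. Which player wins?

Track states (vertex, player-to-move).
A0 = {(4,Eve), (4,Adam)}
A1: add {(5,Eve)}.
A2: add {(2,Adam)}.
A3: add {(1,Eve)}.
A4: add {(3,Adam)}.
A5 = A4; e.g. (1,Adam) stays out. (2,Eve) never enters ⇒ Adam avoids the target.

Adam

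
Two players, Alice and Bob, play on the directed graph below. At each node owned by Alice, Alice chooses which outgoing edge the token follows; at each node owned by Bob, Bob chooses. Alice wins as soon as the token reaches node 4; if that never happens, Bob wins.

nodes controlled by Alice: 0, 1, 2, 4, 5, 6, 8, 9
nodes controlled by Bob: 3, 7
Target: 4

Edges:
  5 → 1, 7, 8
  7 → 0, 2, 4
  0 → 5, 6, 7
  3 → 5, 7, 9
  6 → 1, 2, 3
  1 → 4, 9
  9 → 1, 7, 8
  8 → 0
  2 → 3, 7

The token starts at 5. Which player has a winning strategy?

Alice

A0 = {4}
A1: add {1} — 1 (Alice) has 1→4.
A2: add {5, 6, 9} — 5 (Alice) has 5→1; 6 (Alice) has 6→1; 9 (Alice) has 9→1.
5 ∈ A2, so Alice can force the target.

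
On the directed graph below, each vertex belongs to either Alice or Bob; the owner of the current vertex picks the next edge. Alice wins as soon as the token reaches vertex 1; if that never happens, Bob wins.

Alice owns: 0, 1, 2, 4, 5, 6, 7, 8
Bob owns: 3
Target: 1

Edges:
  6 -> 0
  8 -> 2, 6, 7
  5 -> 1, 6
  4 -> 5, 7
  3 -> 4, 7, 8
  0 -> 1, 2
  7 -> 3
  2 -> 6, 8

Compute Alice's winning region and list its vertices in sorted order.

A0 = {1}
A1: add {0, 5} — 0 (Alice) has 0→1; 5 (Alice) has 5→1.
A2: add {4, 6} — 4 (Alice) has 4→5; 6 (Alice) has 6→0.
A3: add {2, 8} — 2 (Alice) has 2→6; 8 (Alice) has 8→6.
A4 = A3; e.g. 3 (Bob) can still go to 7. Fixed point.
Alice's winning region = {0, 1, 2, 4, 5, 6, 8}.

0, 1, 2, 4, 5, 6, 8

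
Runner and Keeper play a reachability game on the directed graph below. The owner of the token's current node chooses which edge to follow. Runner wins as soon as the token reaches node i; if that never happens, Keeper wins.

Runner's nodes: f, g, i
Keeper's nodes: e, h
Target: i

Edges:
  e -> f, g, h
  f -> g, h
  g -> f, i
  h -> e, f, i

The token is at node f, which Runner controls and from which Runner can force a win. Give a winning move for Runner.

g

A0 = {i}
A1: add {g} — g (Runner) has g→i.
A2: add {f} — f (Runner) has f→g.
A3 = A2; e.g. e (Keeper) can still go to h. Fixed point.
From f, successor g is in the attractor (rank 1); the other successor h is not.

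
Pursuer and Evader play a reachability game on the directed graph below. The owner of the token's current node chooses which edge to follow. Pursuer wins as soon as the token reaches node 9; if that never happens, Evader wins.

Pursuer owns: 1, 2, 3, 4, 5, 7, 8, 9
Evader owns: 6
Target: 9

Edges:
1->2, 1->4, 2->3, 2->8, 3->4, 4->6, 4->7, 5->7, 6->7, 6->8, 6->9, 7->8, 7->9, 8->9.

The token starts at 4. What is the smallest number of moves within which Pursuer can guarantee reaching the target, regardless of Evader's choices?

2

A0 = {9}
A1: add {7, 8} — 7 (Pursuer) has 7→9; 8 (Pursuer) has 8→9.
A2: add {2, 4, 5, 6} — 2 (Pursuer) has 2→8; 4 (Pursuer) has 4→7; 5 (Pursuer) has 5→7; 6 (Evader): all of {7, 8, 9} already in.
4 enters the attractor at level 2, so Pursuer can force the target in 2 moves from there.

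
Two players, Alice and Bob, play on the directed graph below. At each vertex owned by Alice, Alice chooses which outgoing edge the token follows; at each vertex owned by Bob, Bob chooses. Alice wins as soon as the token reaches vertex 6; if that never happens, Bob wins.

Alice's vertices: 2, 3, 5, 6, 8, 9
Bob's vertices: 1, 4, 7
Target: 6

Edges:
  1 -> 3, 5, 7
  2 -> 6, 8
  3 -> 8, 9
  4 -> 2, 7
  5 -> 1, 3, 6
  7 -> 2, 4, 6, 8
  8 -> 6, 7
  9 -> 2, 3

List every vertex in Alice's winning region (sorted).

A0 = {6}
A1: add {2, 5, 8} — 2 (Alice) has 2→6; 5 (Alice) has 5→6; 8 (Alice) has 8→6.
A2: add {3, 9} — 3 (Alice) has 3→8; 9 (Alice) has 9→2.
A3 = A2; e.g. 1 (Bob) can still go to 7. Fixed point.
Alice's winning region = {2, 3, 5, 6, 8, 9}.

2, 3, 5, 6, 8, 9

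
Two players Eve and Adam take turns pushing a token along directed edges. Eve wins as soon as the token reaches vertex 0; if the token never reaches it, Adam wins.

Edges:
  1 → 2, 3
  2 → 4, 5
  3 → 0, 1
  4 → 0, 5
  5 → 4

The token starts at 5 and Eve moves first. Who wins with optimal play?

Adam

Track states (vertex, player-to-move).
A0 = {(0,Eve), (0,Adam)}
A1: add {(3,Eve), (4,Eve)}.
A2: add {(5,Adam)}.
A3: add {(2,Eve)}.
A4: add {(1,Adam)}.
A5 = A4; e.g. (1,Eve) stays out. (5,Eve) never enters ⇒ Adam avoids the target.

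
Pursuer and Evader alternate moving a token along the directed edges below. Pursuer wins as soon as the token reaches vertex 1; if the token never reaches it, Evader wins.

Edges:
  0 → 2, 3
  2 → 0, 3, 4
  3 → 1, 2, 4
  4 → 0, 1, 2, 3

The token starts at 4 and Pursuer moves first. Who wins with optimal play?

Pursuer

Track states (vertex, player-to-move).
A0 = {(1,Pursuer), (1,Evader)}
A1: add {(3,Pursuer), (4,Pursuer)}.
(4,Pursuer) ∈ A1 ⇒ Pursuer forces the target.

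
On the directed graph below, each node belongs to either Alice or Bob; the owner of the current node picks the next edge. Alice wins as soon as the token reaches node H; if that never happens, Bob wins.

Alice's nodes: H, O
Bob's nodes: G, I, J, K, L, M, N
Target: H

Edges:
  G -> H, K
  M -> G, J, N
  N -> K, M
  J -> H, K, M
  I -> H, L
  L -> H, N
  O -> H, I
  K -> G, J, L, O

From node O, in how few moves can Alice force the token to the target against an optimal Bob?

A0 = {H}
A1: add {O} — O (Alice) has O→H.
A2 = A1; e.g. G (Bob) can still go to K. Fixed point.
O enters the attractor at level 1, so Alice can force the target in 1 move from there.

1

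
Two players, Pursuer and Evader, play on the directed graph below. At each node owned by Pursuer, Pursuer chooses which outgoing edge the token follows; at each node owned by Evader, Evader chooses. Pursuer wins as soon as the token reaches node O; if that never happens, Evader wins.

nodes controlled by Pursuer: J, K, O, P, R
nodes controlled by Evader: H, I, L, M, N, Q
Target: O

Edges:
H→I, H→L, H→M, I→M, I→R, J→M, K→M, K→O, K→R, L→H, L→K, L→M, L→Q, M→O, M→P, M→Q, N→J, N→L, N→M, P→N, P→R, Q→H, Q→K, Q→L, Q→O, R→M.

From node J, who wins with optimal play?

A0 = {O}
A1: add {K} — K (Pursuer) has K→O.
A2 = A1; e.g. H (Evader) can still go to I. Fixed point.
J never enters the attractor, so Evader can avoid the target forever.

Evader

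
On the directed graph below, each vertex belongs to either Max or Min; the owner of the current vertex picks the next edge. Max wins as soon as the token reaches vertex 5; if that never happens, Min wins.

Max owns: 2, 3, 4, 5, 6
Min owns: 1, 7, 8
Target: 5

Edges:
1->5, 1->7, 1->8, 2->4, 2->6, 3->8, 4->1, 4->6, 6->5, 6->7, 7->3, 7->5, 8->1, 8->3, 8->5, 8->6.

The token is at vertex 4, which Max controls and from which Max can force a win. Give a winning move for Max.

A0 = {5}
A1: add {6} — 6 (Max) has 6→5.
A2: add {2, 4} — 2 (Max) has 2→6; 4 (Max) has 4→6.
A3 = A2; e.g. 1 (Min) can still go to 7. Fixed point.
From 4, successor 6 is in the attractor (rank 1); the other successor 1 is not.

6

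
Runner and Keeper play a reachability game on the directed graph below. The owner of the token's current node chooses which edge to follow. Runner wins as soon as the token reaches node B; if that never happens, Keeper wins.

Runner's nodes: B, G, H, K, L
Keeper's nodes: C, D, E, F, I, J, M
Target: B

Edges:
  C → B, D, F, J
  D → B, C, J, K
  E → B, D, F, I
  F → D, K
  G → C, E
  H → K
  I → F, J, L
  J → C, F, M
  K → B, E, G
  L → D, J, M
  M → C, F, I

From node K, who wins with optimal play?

Runner

A0 = {B}
A1: add {K} — K (Runner) has K→B.
K ∈ A1, so Runner can force the target.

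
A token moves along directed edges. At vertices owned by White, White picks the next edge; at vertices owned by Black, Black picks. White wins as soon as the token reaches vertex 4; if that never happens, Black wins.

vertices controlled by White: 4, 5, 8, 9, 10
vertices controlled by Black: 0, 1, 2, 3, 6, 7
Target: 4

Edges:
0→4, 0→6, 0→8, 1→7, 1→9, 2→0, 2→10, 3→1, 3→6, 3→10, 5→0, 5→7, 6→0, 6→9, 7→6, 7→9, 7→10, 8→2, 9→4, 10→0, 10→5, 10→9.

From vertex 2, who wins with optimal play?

Black

A0 = {4}
A1: add {9} — 9 (White) has 9→4.
A2: add {10} — 10 (White) has 10→9.
A3 = A2; e.g. 0 (Black) can still go to 6. Fixed point.
2 never enters the attractor, so Black can avoid the target forever.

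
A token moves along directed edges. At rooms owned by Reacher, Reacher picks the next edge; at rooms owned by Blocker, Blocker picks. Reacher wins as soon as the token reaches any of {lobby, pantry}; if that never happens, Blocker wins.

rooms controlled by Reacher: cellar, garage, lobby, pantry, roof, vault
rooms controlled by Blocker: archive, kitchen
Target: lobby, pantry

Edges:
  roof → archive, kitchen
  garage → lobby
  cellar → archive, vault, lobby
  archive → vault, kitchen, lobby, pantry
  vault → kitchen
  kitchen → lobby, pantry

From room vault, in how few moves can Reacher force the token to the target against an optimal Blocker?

2

A0 = {lobby, pantry}
A1: add {cellar, garage, kitchen} — garage (Reacher) has garage→lobby; cellar (Reacher) has cellar→lobby; kitchen (Blocker): all of {lobby, pantry} already in.
A2: add {roof, vault} — roof (Reacher) has roof→kitchen; vault (Reacher) has vault→kitchen.
vault enters the attractor at level 2, so Reacher can force the target in 2 moves from there.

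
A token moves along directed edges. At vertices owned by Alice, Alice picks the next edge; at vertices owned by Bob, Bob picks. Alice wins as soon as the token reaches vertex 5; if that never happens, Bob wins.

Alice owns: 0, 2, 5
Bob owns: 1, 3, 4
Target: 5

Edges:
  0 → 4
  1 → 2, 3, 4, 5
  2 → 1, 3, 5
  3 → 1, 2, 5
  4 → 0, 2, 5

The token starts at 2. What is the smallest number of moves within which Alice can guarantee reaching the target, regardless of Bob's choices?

A0 = {5}
A1: add {2} — 2 (Alice) has 2→5.
A2 = A1; e.g. 0 (Alice) has no edge into A1. Fixed point.
2 enters the attractor at level 1, so Alice can force the target in 1 move from there.

1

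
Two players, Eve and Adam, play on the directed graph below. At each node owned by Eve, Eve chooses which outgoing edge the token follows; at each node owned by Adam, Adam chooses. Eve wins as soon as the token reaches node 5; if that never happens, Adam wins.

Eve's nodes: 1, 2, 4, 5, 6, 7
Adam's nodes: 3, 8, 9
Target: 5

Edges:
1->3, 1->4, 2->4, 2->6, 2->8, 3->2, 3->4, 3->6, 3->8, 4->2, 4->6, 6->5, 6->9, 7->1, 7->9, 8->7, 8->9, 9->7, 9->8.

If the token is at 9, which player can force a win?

Adam

A0 = {5}
A1: add {6} — 6 (Eve) has 6→5.
A2: add {2, 4} — 2 (Eve) has 2→6; 4 (Eve) has 4→6.
A3: add {1} — 1 (Eve) has 1→4.
A4: add {7} — 7 (Eve) has 7→1.
A5 = A4; e.g. 3 (Adam) can still go to 8. Fixed point.
9 never enters the attractor, so Adam can avoid the target forever.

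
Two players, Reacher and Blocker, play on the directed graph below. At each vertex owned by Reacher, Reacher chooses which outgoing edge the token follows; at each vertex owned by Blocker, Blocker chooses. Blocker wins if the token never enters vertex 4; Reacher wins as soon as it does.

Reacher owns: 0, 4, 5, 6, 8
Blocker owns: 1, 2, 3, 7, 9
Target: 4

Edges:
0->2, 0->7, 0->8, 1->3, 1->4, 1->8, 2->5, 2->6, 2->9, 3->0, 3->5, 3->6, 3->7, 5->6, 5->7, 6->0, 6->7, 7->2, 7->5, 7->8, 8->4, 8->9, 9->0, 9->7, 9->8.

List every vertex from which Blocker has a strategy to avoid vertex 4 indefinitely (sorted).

A0 = {4}
A1: add {8} — 8 (Reacher) has 8→4.
A2: add {0} — 0 (Reacher) has 0→8.
A3: add {6} — 6 (Reacher) has 6→0.
A4: add {5} — 5 (Reacher) has 5→6.
A5 = A4; e.g. 1 (Blocker) can still go to 3. Fixed point.
Reacher's attractor = {0, 4, 5, 6, 8}; Blocker avoids the target exactly from the complement.

1, 2, 3, 7, 9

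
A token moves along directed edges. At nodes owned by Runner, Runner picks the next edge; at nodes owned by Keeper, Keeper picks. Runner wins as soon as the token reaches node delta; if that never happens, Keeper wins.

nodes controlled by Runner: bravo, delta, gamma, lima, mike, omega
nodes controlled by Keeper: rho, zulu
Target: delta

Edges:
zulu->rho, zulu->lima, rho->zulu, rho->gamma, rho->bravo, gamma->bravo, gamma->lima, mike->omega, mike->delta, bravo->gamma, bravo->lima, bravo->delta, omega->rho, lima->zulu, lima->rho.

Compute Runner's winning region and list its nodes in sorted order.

A0 = {delta}
A1: add {bravo, mike} — mike (Runner) has mike→delta; bravo (Runner) has bravo→delta.
A2: add {gamma} — gamma (Runner) has gamma→bravo.
A3 = A2; e.g. zulu (Keeper) can still go to rho. Fixed point.
Runner's winning region = {bravo, delta, gamma, mike}.

bravo, delta, gamma, mike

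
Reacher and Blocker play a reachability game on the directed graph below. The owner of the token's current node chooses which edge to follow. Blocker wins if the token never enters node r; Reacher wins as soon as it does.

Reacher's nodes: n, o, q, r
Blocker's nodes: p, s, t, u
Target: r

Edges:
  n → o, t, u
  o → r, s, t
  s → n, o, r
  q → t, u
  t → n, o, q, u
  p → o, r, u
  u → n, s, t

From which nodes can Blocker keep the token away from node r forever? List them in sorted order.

p, q, t, u

A0 = {r}
A1: add {o} — o (Reacher) has o→r.
A2: add {n} — n (Reacher) has n→o.
A3: add {s} — s (Blocker): all of {n, o, r} already in.
A4 = A3; e.g. p (Blocker) can still go to u. Fixed point.
Reacher's attractor = {n, o, r, s}; Blocker avoids the target exactly from the complement.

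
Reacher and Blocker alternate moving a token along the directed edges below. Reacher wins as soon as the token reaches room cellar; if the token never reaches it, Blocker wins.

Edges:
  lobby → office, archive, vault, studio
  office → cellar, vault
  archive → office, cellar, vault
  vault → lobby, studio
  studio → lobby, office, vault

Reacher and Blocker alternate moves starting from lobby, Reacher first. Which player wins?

Blocker

Track states (vertex, player-to-move).
A0 = {(cellar,Reacher), (cellar,Blocker)}
A1: add {(office,Reacher), (archive,Reacher)}.
A2 = A1; e.g. (lobby,Reacher) stays out. (lobby,Reacher) never enters ⇒ Blocker avoids the target.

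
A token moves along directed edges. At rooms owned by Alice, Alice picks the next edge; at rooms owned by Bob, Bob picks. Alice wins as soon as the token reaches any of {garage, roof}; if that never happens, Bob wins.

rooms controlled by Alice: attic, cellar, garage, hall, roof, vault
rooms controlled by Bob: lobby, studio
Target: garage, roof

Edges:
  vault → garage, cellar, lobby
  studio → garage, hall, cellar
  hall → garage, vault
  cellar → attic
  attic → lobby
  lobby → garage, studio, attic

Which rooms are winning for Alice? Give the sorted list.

A0 = {garage, roof}
A1: add {hall, vault} — vault (Alice) has vault→garage; hall (Alice) has hall→garage.
A2 = A1; e.g. studio (Bob) can still go to cellar. Fixed point.
Alice's winning region = {garage, hall, roof, vault}.

garage, hall, roof, vault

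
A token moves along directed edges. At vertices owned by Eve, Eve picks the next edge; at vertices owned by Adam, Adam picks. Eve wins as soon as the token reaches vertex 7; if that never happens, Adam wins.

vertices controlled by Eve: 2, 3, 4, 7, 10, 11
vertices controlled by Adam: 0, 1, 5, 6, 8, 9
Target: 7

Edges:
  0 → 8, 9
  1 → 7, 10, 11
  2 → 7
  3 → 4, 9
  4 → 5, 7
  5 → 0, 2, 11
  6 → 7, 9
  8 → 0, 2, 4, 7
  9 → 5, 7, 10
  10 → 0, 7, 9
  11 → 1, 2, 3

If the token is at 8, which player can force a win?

Adam

A0 = {7}
A1: add {2, 4, 10} — 2 (Eve) has 2→7; 4 (Eve) has 4→7; 10 (Eve) has 10→7.
A2: add {3, 11} — 3 (Eve) has 3→4; 11 (Eve) has 11→2.
A3: add {1} — 1 (Adam): all of {7, 10, 11} already in.
A4 = A3; e.g. 0 (Adam) can still go to 8. Fixed point.
8 never enters the attractor, so Adam can avoid the target forever.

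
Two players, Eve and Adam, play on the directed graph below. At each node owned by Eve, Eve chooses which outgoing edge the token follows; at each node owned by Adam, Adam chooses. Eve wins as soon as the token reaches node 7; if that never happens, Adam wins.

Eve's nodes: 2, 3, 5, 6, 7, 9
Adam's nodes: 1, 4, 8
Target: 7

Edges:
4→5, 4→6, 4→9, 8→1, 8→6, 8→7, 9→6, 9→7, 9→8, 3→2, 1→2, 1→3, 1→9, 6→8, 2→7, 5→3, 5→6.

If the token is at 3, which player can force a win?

Eve

A0 = {7}
A1: add {2, 9} — 2 (Eve) has 2→7; 9 (Eve) has 9→7.
A2: add {3} — 3 (Eve) has 3→2.
3 ∈ A2, so Eve can force the target.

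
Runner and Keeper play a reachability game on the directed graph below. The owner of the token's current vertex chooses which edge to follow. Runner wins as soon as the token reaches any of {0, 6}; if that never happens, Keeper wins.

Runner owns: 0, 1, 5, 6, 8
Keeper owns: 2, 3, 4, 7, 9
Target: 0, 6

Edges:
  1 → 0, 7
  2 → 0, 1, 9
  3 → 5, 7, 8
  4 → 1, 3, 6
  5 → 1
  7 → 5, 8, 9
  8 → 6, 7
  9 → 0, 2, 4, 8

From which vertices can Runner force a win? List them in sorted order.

0, 1, 5, 6, 8

A0 = {0, 6}
A1: add {1, 8} — 1 (Runner) has 1→0; 8 (Runner) has 8→6.
A2: add {5} — 5 (Runner) has 5→1.
A3 = A2; e.g. 2 (Keeper) can still go to 9. Fixed point.
Runner's winning region = {0, 1, 5, 6, 8}.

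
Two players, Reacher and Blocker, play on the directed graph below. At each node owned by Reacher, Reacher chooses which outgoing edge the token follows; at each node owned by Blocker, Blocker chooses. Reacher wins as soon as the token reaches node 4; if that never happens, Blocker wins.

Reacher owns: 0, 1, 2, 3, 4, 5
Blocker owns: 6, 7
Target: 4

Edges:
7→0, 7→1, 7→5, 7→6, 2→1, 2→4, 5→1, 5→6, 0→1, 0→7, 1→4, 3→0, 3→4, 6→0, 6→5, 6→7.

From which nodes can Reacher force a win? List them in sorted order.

0, 1, 2, 3, 4, 5

A0 = {4}
A1: add {1, 2, 3} — 1 (Reacher) has 1→4; 2 (Reacher) has 2→4; 3 (Reacher) has 3→4.
A2: add {0, 5} — 0 (Reacher) has 0→1; 5 (Reacher) has 5→1.
A3 = A2; e.g. 6 (Blocker) can still go to 7. Fixed point.
Reacher's winning region = {0, 1, 2, 3, 4, 5}.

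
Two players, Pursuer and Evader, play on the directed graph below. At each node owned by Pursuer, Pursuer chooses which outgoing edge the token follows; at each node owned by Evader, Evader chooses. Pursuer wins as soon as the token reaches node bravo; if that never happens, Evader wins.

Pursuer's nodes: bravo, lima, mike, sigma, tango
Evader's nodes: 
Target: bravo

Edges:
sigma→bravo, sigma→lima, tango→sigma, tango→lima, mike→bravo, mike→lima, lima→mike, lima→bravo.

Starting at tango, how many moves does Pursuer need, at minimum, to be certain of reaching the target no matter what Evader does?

2

A0 = {bravo}
A1: add {lima, mike, sigma} — sigma (Pursuer) has sigma→bravo; mike (Pursuer) has mike→bravo; lima (Pursuer) has lima→bravo.
A2: add {tango} — tango (Pursuer) has tango→sigma.
A2 = all vertices. Fixed point.
tango enters the attractor at level 2, so Pursuer can force the target in 2 moves from there.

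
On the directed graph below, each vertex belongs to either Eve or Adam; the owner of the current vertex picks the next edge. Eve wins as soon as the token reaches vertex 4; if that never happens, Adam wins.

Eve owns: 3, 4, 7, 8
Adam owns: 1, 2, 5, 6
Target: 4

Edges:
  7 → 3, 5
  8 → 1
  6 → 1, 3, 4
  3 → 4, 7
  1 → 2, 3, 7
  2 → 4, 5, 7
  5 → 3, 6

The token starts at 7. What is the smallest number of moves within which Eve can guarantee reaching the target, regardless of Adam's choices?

A0 = {4}
A1: add {3} — 3 (Eve) has 3→4.
A2: add {7} — 7 (Eve) has 7→3.
A3 = A2; e.g. 1 (Adam) can still go to 2. Fixed point.
7 enters the attractor at level 2, so Eve can force the target in 2 moves from there.

2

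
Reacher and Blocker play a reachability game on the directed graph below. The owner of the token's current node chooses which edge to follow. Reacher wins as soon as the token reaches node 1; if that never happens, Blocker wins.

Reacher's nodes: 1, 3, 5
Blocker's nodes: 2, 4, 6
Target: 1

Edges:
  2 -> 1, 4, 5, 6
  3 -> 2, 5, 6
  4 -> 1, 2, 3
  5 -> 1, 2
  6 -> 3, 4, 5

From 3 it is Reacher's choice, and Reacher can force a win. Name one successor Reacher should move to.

5

A0 = {1}
A1: add {5} — 5 (Reacher) has 5→1.
A2: add {3} — 3 (Reacher) has 3→5.
A3 = A2; e.g. 2 (Blocker) can still go to 4. Fixed point.
From 3, successor 5 is in the attractor (rank 1); the other successors 2, 6 are not.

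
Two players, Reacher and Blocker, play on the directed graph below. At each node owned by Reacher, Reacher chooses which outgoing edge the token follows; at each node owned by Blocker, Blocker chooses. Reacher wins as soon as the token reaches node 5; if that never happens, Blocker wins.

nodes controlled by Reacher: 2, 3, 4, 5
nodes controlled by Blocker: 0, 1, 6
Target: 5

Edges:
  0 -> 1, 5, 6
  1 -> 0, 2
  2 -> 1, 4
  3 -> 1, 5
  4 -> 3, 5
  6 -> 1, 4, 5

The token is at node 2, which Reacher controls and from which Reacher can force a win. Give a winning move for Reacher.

A0 = {5}
A1: add {3, 4} — 3 (Reacher) has 3→5; 4 (Reacher) has 4→5.
A2: add {2} — 2 (Reacher) has 2→4.
A3 = A2; e.g. 0 (Blocker) can still go to 1. Fixed point.
From 2, successor 4 is in the attractor (rank 1); the other successor 1 is not.

4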